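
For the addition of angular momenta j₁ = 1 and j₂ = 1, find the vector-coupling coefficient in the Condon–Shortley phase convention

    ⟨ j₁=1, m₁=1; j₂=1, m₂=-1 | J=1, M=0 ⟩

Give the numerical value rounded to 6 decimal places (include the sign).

√[3·1!1!1!/4! · 2!0!0!2!1!1!] = √(1/2)
  +(−1)^0/∏(0,1,0,0,1,1)! = 1  (running 1)
⟨..|..⟩ = √(1/2)·(1) = +0.707107

+√(1/2) = +0.707107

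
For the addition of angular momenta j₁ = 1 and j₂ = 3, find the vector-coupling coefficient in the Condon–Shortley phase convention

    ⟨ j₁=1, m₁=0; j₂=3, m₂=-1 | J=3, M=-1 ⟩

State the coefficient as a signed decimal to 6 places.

+√(1/12) ≈ +0.288675

triangle: 1!·1!·5!/8! = 120/40320
(j±m)!: 1!·1!·2!·4!·2!·4! = 2304
prefactor² = (2J+1)·Δ·N² = 48
  k=0: +1/(0!·1!·1!·2!·0!·3!) = 1/12
  k=1: −1/(1!·0!·0!·1!·1!·4!) = -1/24
Σ = 1/24  ⇒  CG² = 48·1/24² = 1/12
CG = +√(1/12) = +0.288675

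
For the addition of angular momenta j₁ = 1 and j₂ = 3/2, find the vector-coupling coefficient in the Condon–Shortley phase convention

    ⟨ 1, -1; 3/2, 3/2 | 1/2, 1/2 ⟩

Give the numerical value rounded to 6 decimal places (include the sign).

+√(1/2) ≈ +0.707107

√[2·2!0!1!/4! · 0!2!3!0!1!0!] = √(2)
  +(−1)^2/∏(2,0,0,1,0,0)! = 1/2  (running 1/2)
⟨..|..⟩ = √(2)·(1/2) = +0.707107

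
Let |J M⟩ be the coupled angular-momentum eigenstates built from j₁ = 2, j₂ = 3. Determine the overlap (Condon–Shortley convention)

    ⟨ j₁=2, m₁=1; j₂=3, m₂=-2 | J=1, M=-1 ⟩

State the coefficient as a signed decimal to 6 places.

−√(2/7) = -0.534522

j₁+j₂−J=4  J+j₁−j₂=0  J−j₁+j₂=2  j₁+j₂+J+1=7
(j₁±m₁, j₂±m₂, J±M) = (3,1,1,5,0,2)
P² = 288/7
sum k=1..1:
  [1] −1/12 = -1/12
S = -1/12
C² = P²·S² = 2/7 ; C = -0.534522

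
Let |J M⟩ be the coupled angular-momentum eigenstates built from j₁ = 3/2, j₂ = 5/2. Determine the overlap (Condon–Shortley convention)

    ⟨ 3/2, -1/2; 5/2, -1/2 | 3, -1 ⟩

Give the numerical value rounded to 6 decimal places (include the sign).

√[7·1!2!4!/8! · 1!2!2!3!2!4!] = √(48/5)
  +(−1)^0/∏(0,1,2,2,0,2)! = 1/8  (running 1/8)
  +(−1)^1/∏(1,0,1,1,1,3)! = -1/6  (running -1/24)
⟨..|..⟩ = √(48/5)·(-1/24) = -0.129099

-0.129099  (= −√(1/60))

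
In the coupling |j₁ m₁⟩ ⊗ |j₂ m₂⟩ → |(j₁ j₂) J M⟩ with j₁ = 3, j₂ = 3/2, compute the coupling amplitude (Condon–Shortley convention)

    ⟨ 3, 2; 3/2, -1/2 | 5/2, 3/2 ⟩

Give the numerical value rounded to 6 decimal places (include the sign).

triangle: 2!·4!·1!/8! = 48/40320
(j±m)!: 5!·1!·1!·2!·4!·1! = 5760
prefactor² = (2J+1)·Δ·N² = 288/7
  k=0: +1/(0!·2!·1!·1!·3!·0!) = 1/12
  k=1: −1/(1!·1!·0!·0!·4!·1!) = -1/24
Σ = 1/24  ⇒  CG² = 288/7·1/24² = 1/14
CG = +√(1/14) = +0.267261

+0.267261  (= +√(1/14))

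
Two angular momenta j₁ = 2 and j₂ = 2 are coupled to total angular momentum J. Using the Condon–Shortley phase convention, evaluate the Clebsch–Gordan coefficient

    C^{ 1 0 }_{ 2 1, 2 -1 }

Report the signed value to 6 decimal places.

triangle: 3!·1!·1!/6! = 6/720
(j±m)!: 3!·1!·1!·3!·1!·1! = 36
prefactor² = (2J+1)·Δ·N² = 9/10
  k=0: +1/(0!·3!·1!·1!·0!·0!) = 1/6
  k=1: −1/(1!·2!·0!·0!·1!·1!) = -1/2
Σ = -1/3  ⇒  CG² = 9/10·(-1/3)² = 1/10
CG = −√(1/10) = -0.316228

-0.316228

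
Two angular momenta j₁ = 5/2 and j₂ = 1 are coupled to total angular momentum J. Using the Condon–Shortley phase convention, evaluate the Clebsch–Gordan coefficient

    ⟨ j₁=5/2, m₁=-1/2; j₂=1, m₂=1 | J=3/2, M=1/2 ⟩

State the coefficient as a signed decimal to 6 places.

√[4·2!3!0!/6! · 2!3!2!0!2!1!] = √(16/5)
  +(−1)^2/∏(2,0,1,0,2,0)! = 1/4  (running 1/4)
⟨..|..⟩ = √(16/5)·(1/4) = +0.447214

+0.447214  (= +√(1/5))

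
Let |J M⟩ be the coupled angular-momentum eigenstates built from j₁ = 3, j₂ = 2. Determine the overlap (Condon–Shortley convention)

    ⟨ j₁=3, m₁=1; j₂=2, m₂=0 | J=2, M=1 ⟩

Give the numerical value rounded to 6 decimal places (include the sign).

−√(1/7) = -0.377964

√[5·3!3!1!/8! · 4!2!2!2!3!1!] = √(36/7)
  +(−1)^1/∏(1,2,1,1,2,0)! = -1/4  (running -1/4)
  +(−1)^2/∏(2,1,0,0,3,1)! = 1/12  (running -1/6)
⟨..|..⟩ = √(36/7)·(-1/6) = -0.377964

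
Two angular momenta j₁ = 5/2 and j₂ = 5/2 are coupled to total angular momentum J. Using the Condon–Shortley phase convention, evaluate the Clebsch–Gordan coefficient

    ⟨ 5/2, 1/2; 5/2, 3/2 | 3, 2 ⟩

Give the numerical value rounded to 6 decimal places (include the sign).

√[7·2!3!3!/9! · 3!2!4!1!5!1!] = √(48)
  +(−1)^1/∏(1,1,1,3,2,0)! = -1/12  (running -1/12)
  +(−1)^2/∏(2,0,0,2,3,1)! = 1/24  (running -1/24)
⟨..|..⟩ = √(48)·(-1/24) = -0.288675

−√(1/12) = -0.288675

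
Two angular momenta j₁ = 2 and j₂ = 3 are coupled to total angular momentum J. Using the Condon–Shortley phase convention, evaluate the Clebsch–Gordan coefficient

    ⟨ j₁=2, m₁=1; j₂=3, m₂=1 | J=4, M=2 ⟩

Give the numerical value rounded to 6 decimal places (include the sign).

+√(1/28) ≈ +0.188982

triangle: 1!·3!·5!/10! = 720/3628800
(j±m)!: 3!·1!·4!·2!·6!·2! = 414720
prefactor² = (2J+1)·Δ·N² = 5184/7
  k=0: +1/(0!·1!·1!·4!·2!·1!) = 1/48
  k=1: −1/(1!·0!·0!·3!·3!·2!) = -1/72
Σ = 1/144  ⇒  CG² = 5184/7·1/144² = 1/28
CG = +√(1/28) = +0.188982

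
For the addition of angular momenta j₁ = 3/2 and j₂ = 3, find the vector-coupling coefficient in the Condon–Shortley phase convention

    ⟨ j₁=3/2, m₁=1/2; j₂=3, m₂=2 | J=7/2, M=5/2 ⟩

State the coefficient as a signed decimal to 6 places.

−√(1/7) = -0.377964

j₁+j₂−J=1  J+j₁−j₂=2  J−j₁+j₂=5  j₁+j₂+J+1=9
(j₁±m₁, j₂±m₂, J±M) = (2,1,5,1,6,1)
P² = 6400/7
sum k=0..1:
  [0] +1/120 = 1/120
  [1] −1/48 = -1/48
S = -1/80
C² = P²·S² = 1/7 ; C = -0.377964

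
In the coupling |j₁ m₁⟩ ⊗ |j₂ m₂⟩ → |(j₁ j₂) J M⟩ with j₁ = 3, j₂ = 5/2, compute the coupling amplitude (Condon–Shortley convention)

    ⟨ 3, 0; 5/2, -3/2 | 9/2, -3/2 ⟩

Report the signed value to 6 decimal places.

j₁+j₂−J=1  J+j₁−j₂=5  J−j₁+j₂=4  j₁+j₂+J+1=11
(j₁±m₁, j₂±m₂, J±M) = (3,3,1,4,3,6)
P² = 207360/77
sum k=0..1:
  [0] +1/72 = 1/72
  [1] −1/288 = -1/288
S = 1/96
C² = P²·S² = 45/154 ; C = +0.540562

+√(45/154) ≈ +0.540562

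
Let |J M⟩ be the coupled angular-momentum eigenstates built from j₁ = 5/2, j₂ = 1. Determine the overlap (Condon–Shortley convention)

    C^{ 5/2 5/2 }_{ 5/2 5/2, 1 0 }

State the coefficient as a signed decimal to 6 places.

√[6·1!4!1!/7! · 5!0!1!1!5!0!] = √(2880/7)
  +(−1)^0/∏(0,1,0,1,4,0)! = 1/24  (running 1/24)
⟨..|..⟩ = √(2880/7)·(1/24) = +0.845154

+√(5/7) = +0.845154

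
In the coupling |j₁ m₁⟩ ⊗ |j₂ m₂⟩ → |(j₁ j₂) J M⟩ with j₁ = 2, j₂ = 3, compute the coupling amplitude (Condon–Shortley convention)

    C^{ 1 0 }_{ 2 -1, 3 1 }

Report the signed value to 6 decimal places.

triangle: 4!×0!×2!/7! = 48/5040
(j±m)!: 1!×3!×4!×2!×1!×1! = 288
prefactor² = (2J+1)×Δ×N² = 288/35
  k=3: −1/(3!×1!×0!×1!×0!×1!) = -1/6
Σ = -1/6  ⇒  CG² = 288/35×(-1/6)² = 8/35
CG = −√(8/35) = -0.478091

-0.478091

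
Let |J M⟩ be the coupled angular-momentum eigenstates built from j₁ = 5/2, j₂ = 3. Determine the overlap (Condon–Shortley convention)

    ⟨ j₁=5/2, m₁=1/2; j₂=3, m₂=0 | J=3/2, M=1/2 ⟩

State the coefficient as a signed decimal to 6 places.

+√(4/35) = +0.338062

√[4·4!1!2!/8! · 3!2!3!3!2!1!] = √(144/35)
  +(−1)^1/∏(1,3,1,2,0,0)! = -1/12  (running -1/12)
  +(−1)^2/∏(2,2,0,1,1,1)! = 1/4  (running 1/6)
⟨..|..⟩ = √(144/35)·(1/6) = +0.338062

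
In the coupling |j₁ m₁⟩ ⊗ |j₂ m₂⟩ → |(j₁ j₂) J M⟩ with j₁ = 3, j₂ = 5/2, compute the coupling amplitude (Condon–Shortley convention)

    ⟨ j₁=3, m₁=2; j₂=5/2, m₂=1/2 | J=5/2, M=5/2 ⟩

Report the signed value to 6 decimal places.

√[6·3!3!2!/9! · 5!1!3!2!5!0!] = √(1440/7)
  +(−1)^1/∏(1,2,0,2,3,0)! = -1/24  (running -1/24)
⟨..|..⟩ = √(1440/7)·(-1/24) = -0.597614

-0.597614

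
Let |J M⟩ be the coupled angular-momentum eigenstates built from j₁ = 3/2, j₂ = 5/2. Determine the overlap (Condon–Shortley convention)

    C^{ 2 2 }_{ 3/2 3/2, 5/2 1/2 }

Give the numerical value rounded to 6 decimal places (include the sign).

√[5·2!1!3!/7! · 3!0!3!2!4!0!] = √(144/7)
  +(−1)^0/∏(0,2,0,3,1,0)! = 1/12  (running 1/12)
⟨..|..⟩ = √(144/7)·(1/12) = +0.377964

+√(1/7) ≈ +0.377964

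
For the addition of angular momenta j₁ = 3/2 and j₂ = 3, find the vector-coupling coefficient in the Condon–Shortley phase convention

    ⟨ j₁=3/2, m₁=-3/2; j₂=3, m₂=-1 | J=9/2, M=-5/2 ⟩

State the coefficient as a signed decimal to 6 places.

+0.645497  (= +√(5/12))

√[10·0!3!6!/10! · 0!3!2!4!2!7!] = √(34560)
  +(−1)^0/∏(0,0,3,2,0,4)! = 1/288  (running 1/288)
⟨..|..⟩ = √(34560)·(1/288) = +0.645497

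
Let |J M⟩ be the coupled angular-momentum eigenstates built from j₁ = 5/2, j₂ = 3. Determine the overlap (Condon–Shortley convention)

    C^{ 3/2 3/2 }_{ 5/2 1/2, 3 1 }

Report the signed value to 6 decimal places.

+0.507093

j₁+j₂−J=4  J+j₁−j₂=1  J−j₁+j₂=2  j₁+j₂+J+1=8
(j₁±m₁, j₂±m₂, J±M) = (3,2,4,2,3,0)
P² = 576/35
sum k=2..2:
  [2] +1/8 = 1/8
S = 1/8
C² = P²·S² = 9/35 ; C = +0.507093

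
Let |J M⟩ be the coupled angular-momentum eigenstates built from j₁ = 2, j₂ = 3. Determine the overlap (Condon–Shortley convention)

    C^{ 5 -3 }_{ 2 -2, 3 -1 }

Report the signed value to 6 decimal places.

j₁+j₂−J=0  J+j₁−j₂=4  J−j₁+j₂=6  j₁+j₂+J+1=11
(j₁±m₁, j₂±m₂, J±M) = (0,4,2,4,2,8)
P² = 442368
sum k=0..0:
  [0] +1/1152 = 1/1152
S = 1/1152
C² = P²·S² = 1/3 ; C = +0.577350

+√(1/3) ≈ +0.577350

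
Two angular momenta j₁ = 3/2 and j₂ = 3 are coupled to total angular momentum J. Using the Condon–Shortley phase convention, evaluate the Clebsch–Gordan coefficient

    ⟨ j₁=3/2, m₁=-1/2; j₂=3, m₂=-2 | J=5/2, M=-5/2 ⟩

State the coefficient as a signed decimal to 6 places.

-0.597614  (= −√(5/14))

j₁+j₂−J=2  J+j₁−j₂=1  J−j₁+j₂=4  j₁+j₂+J+1=8
(j₁±m₁, j₂±m₂, J±M) = (1,2,1,5,0,5)
P² = 1440/7
sum k=1..1:
  [1] −1/24 = -1/24
S = -1/24
C² = P²·S² = 5/14 ; C = -0.597614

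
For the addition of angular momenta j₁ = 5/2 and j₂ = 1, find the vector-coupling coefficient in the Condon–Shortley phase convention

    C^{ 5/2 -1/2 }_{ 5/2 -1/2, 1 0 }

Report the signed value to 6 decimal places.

√[6·1!4!1!/7! · 2!3!1!1!2!3!] = √(144/35)
  +(−1)^0/∏(0,1,3,1,1,0)! = 1/6  (running 1/6)
  +(−1)^1/∏(1,0,2,0,2,1)! = -1/4  (running -1/12)
⟨..|..⟩ = √(144/35)·(-1/12) = -0.169031

-0.169031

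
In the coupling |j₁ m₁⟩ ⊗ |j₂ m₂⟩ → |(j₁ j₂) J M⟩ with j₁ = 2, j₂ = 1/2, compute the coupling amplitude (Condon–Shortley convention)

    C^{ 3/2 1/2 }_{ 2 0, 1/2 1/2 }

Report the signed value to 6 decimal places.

√[4·1!3!0!/5! · 2!2!1!0!2!1!] = √(8/5)
  +(−1)^1/∏(1,0,1,0,2,0)! = -1/2  (running -1/2)
⟨..|..⟩ = √(8/5)·(-1/2) = -0.632456

−√(2/5) ≈ -0.632456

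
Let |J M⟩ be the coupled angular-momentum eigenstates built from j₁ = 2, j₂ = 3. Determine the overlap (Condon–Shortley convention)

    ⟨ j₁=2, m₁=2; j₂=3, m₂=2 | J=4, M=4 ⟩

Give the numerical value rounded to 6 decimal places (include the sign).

+0.632456

triangle: 1!×3!×5!/10! = 720/3628800
(j±m)!: 4!×0!×5!×1!×8!×0! = 116121600
prefactor² = (2J+1)×Δ×N² = 207360
  k=0: +1/(0!×1!×0!×5!×3!×0!) = 1/720
Σ = 1/720  ⇒  CG² = 207360×1/720² = 2/5
CG = +√(2/5) = +0.632456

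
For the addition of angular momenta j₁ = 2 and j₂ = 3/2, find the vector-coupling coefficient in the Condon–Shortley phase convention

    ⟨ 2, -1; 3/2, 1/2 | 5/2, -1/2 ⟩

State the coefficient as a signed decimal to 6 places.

−√(5/14) ≈ -0.597614

j₁+j₂−J=1  J+j₁−j₂=3  J−j₁+j₂=2  j₁+j₂+J+1=7
(j₁±m₁, j₂±m₂, J±M) = (1,3,2,1,2,3)
P² = 72/35
sum k=0..1:
  [0] +1/12 = 1/12
  [1] −1/2 = -1/2
S = -5/12
C² = P²·S² = 5/14 ; C = -0.597614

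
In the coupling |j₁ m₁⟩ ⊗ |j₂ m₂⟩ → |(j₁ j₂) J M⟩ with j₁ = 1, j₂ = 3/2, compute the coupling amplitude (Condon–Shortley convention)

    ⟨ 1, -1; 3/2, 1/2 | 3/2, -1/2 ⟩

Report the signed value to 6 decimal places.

-0.730297

j₁+j₂−J=1  J+j₁−j₂=1  J−j₁+j₂=2  j₁+j₂+J+1=5
(j₁±m₁, j₂±m₂, J±M) = (0,2,2,1,1,2)
P² = 8/15
sum k=1..1:
  [1] −1/1 = -1
S = -1
C² = P²·S² = 8/15 ; C = -0.730297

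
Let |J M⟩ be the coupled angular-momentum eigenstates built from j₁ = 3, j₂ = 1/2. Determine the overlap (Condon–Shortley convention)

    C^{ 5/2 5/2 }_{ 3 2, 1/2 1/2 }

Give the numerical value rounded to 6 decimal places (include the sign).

−√(1/7) = -0.377964

j₁+j₂−J=1  J+j₁−j₂=5  J−j₁+j₂=0  j₁+j₂+J+1=7
(j₁±m₁, j₂±m₂, J±M) = (5,1,1,0,5,0)
P² = 14400/7
sum k=1..1:
  [1] −1/120 = -1/120
S = -1/120
C² = P²·S² = 1/7 ; C = -0.377964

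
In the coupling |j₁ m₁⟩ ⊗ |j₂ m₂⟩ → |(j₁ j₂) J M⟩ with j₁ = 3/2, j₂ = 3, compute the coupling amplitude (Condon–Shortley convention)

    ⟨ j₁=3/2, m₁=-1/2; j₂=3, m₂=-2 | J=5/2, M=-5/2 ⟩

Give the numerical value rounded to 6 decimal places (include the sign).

−√(5/14) = -0.597614

triangle: 2!·1!·4!/8! = 48/40320
(j±m)!: 1!·2!·1!·5!·0!·5! = 28800
prefactor² = (2J+1)·Δ·N² = 1440/7
  k=1: −1/(1!·1!·1!·0!·0!·4!) = -1/24
Σ = -1/24  ⇒  CG² = 1440/7·(-1/24)² = 5/14
CG = −√(5/14) = -0.597614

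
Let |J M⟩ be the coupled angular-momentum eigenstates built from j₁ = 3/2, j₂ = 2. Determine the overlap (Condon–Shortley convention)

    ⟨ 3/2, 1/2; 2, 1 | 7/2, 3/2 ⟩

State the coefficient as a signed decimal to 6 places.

j₁+j₂−J=0  J+j₁−j₂=3  J−j₁+j₂=4  j₁+j₂+J+1=8
(j₁±m₁, j₂±m₂, J±M) = (2,1,3,1,5,2)
P² = 576/7
sum k=0..0:
  [0] +1/12 = 1/12
S = 1/12
C² = P²·S² = 4/7 ; C = +0.755929

+√(4/7) = +0.755929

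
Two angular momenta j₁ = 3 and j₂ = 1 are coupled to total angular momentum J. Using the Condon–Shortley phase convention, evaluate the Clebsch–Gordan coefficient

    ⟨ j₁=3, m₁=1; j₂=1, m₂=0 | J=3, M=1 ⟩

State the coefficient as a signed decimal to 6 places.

j₁+j₂−J=1  J+j₁−j₂=5  J−j₁+j₂=1  j₁+j₂+J+1=8
(j₁±m₁, j₂±m₂, J±M) = (4,2,1,1,4,2)
P² = 48
sum k=0..1:
  [0] +1/12 = 1/12
  [1] −1/24 = -1/24
S = 1/24
C² = P²·S² = 1/12 ; C = +0.288675

+0.288675  (= +√(1/12))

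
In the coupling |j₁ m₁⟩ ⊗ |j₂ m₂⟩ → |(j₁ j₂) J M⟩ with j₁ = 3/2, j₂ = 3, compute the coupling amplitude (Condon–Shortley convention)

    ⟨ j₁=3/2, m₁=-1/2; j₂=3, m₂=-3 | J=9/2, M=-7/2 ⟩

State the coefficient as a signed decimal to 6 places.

√[10·0!3!6!/10! · 1!2!0!6!1!8!] = √(691200)
  +(−1)^0/∏(0,0,2,0,1,6)! = 1/1440  (running 1/1440)
⟨..|..⟩ = √(691200)·(1/1440) = +0.577350

+0.577350  (= +√(1/3))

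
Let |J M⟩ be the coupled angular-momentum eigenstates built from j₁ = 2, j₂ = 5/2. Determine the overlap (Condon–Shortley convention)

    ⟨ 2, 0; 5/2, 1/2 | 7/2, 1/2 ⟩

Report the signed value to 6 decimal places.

−√(4/105) = -0.195180

j₁+j₂−J=1  J+j₁−j₂=3  J−j₁+j₂=4  j₁+j₂+J+1=9
(j₁±m₁, j₂±m₂, J±M) = (2,2,3,2,4,3)
P² = 768/35
sum k=0..1:
  [0] +1/12 = 1/12
  [1] −1/8 = -1/8
S = -1/24
C² = P²·S² = 4/105 ; C = -0.195180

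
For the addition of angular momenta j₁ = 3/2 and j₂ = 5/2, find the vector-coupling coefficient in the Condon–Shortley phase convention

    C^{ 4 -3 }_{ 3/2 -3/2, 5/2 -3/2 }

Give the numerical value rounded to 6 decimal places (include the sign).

j₁+j₂−J=0  J+j₁−j₂=3  J−j₁+j₂=5  j₁+j₂+J+1=9
(j₁±m₁, j₂±m₂, J±M) = (0,3,1,4,1,7)
P² = 12960
sum k=0..0:
  [0] +1/144 = 1/144
S = 1/144
C² = P²·S² = 5/8 ; C = +0.790569

+0.790569  (= +√(5/8))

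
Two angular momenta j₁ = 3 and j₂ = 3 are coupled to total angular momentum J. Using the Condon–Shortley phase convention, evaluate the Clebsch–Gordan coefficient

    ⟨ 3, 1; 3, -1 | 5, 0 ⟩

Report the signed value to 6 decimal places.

triangle: 1!·5!·5!/12! = 14400/479001600
(j±m)!: 4!·2!·2!·4!·5!·5! = 33177600
prefactor² = (2J+1)·Δ·N² = 76800/7
  k=0: +1/(0!·1!·2!·2!·3!·3!) = 1/144
  k=1: −1/(1!·0!·1!·1!·4!·4!) = -1/576
Σ = 1/192  ⇒  CG² = 76800/7·1/192² = 25/84
CG = +√(25/84) = +0.545545

+√(25/84) ≈ +0.545545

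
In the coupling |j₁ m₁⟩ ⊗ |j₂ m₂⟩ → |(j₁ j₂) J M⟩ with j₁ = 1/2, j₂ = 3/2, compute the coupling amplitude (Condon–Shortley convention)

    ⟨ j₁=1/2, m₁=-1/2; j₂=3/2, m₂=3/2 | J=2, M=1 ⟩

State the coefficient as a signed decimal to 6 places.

√[5·0!1!3!/5! · 0!1!3!0!3!1!] = √(9)
  +(−1)^0/∏(0,0,1,3,0,0)! = 1/6  (running 1/6)
⟨..|..⟩ = √(9)·(1/6) = +0.500000

+0.500000  (= +√(1/4))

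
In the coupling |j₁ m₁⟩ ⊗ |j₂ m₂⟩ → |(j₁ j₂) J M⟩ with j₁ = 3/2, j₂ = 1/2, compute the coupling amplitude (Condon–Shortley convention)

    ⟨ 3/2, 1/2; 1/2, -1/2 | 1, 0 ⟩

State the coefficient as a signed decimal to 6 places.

+√(1/2) ≈ +0.707107

j₁+j₂−J=1  J+j₁−j₂=2  J−j₁+j₂=0  j₁+j₂+J+1=4
(j₁±m₁, j₂±m₂, J±M) = (2,1,0,1,1,1)
P² = 1/2
sum k=0..0:
  [0] +1/1 = 1
S = 1
C² = P²·S² = 1/2 ; C = +0.707107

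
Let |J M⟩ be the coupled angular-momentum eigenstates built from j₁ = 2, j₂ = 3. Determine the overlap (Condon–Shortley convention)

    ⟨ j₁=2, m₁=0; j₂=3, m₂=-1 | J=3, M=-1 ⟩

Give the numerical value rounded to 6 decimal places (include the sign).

-0.387298  (= −√(3/20))

triangle: 2!*2!*4!/9! = 96/362880
(j±m)!: 2!*2!*2!*4!*2!*4! = 9216
prefactor² = (2J+1)*Δ*N² = 256/15
  k=0: +1/(0!*2!*2!*2!*0!*2!) = 1/16
  k=1: −1/(1!*1!*1!*1!*1!*3!) = -1/6
  k=2: +1/(2!*0!*0!*0!*2!*4!) = 1/96
Σ = -3/32  ⇒  CG² = 256/15*(-3/32)² = 3/20
CG = −√(3/20) = -0.387298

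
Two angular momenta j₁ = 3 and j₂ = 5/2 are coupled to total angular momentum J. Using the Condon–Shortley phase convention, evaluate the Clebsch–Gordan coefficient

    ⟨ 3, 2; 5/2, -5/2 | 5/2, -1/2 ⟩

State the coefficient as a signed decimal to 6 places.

+√(5/14) ≈ +0.597614

j₁+j₂−J=3  J+j₁−j₂=3  J−j₁+j₂=2  j₁+j₂+J+1=9
(j₁±m₁, j₂±m₂, J±M) = (5,1,0,5,2,3)
P² = 1440/7
sum k=0..0:
  [0] +1/24 = 1/24
S = 1/24
C² = P²·S² = 5/14 ; C = +0.597614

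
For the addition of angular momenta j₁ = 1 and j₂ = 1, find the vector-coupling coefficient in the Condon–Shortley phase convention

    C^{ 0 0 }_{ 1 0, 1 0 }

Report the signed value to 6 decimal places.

triangle: 2!·0!·0!/3! = 2/6
(j±m)!: 1!·1!·1!·1!·0!·0! = 1
prefactor² = (2J+1)·Δ·N² = 1/3
  k=1: −1/(1!·1!·0!·0!·0!·0!) = -1
Σ = -1  ⇒  CG² = 1/3·(-1)² = 1/3
CG = −√(1/3) = -0.577350

-0.577350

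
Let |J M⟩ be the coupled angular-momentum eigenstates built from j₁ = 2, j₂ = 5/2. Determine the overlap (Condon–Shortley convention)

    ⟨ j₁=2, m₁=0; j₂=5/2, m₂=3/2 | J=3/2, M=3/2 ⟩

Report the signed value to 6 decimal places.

+√(12/35) = +0.585540

triangle: 3!·1!·2!/7! = 12/5040
(j±m)!: 2!·2!·4!·1!·3!·0! = 576
prefactor² = (2J+1)·Δ·N² = 192/35
  k=2: +1/(2!·1!·0!·2!·1!·0!) = 1/4
Σ = 1/4  ⇒  CG² = 192/35·1/4² = 12/35
CG = +√(12/35) = +0.585540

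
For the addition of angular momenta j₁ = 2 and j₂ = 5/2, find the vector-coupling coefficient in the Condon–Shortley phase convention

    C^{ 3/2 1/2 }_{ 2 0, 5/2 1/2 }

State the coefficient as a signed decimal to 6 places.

triangle: 3!×1!×2!/7! = 12/5040
(j±m)!: 2!×2!×3!×2!×2!×1! = 96
prefactor² = (2J+1)×Δ×N² = 32/35
  k=1: −1/(1!×2!×1!×2!×0!×0!) = -1/4
  k=2: +1/(2!×1!×0!×1!×1!×1!) = 1/2
Σ = 1/4  ⇒  CG² = 32/35×1/4² = 2/35
CG = +√(2/35) = +0.239046

+√(2/35) = +0.239046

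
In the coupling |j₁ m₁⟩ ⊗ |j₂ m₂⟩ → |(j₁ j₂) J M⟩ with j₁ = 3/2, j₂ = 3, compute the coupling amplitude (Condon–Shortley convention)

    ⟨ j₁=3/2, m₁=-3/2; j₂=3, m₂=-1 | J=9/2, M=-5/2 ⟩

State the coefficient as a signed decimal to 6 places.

+0.645497  (= +√(5/12))

triangle: 0!*3!*6!/10! = 4320/3628800
(j±m)!: 0!*3!*2!*4!*2!*7! = 2903040
prefactor² = (2J+1)*Δ*N² = 34560
  k=0: +1/(0!*0!*3!*2!*0!*4!) = 1/288
Σ = 1/288  ⇒  CG² = 34560*1/288² = 5/12
CG = +√(5/12) = +0.645497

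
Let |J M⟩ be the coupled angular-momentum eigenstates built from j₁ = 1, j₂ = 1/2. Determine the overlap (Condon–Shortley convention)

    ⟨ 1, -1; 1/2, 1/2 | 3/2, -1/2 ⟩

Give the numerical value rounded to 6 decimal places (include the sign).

triangle: 0!×2!×1!/4! = 2/24
(j±m)!: 0!×2!×1!×0!×1!×2! = 4
prefactor² = (2J+1)×Δ×N² = 4/3
  k=0: +1/(0!×0!×2!×1!×0!×0!) = 1/2
Σ = 1/2  ⇒  CG² = 4/3×1/2² = 1/3
CG = +√(1/3) = +0.577350

+√(1/3) ≈ +0.577350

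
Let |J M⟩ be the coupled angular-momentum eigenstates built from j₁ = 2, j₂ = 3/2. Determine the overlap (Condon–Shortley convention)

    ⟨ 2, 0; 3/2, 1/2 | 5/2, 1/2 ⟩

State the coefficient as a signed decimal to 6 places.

triangle: 1!·3!·2!/7! = 12/5040
(j±m)!: 2!·2!·2!·1!·3!·2! = 96
prefactor² = (2J+1)·Δ·N² = 48/35
  k=0: +1/(0!·1!·2!·2!·1!·0!) = 1/4
  k=1: −1/(1!·0!·1!·1!·2!·1!) = -1/2
Σ = -1/4  ⇒  CG² = 48/35·(-1/4)² = 3/35
CG = −√(3/35) = -0.292770

-0.292770  (= −√(3/35))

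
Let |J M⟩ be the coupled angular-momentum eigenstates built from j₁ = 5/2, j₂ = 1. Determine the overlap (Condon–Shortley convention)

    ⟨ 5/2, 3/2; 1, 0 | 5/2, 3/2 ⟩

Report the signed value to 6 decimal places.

j₁+j₂−J=1  J+j₁−j₂=4  J−j₁+j₂=1  j₁+j₂+J+1=7
(j₁±m₁, j₂±m₂, J±M) = (4,1,1,1,4,1)
P² = 576/35
sum k=0..1:
  [0] +1/6 = 1/6
  [1] −1/24 = -1/24
S = 1/8
C² = P²·S² = 9/35 ; C = +0.507093

+√(9/35) = +0.507093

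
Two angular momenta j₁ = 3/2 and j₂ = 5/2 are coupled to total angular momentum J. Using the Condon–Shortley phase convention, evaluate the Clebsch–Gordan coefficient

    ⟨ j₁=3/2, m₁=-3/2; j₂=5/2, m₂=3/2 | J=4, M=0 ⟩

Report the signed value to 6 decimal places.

+√(1/14) ≈ +0.267261

j₁+j₂−J=0  J+j₁−j₂=3  J−j₁+j₂=5  j₁+j₂+J+1=9
(j₁±m₁, j₂±m₂, J±M) = (0,3,4,1,4,4)
P² = 10368/7
sum k=0..0:
  [0] +1/144 = 1/144
S = 1/144
C² = P²·S² = 1/14 ; C = +0.267261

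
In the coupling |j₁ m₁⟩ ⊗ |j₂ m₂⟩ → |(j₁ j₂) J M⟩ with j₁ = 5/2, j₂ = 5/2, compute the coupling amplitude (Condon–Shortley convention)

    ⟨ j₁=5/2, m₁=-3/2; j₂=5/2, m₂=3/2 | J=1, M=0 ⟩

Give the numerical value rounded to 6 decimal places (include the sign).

−√(9/70) ≈ -0.358569

triangle: 4!·1!·1!/7! = 24/5040
(j±m)!: 1!·4!·4!·1!·1!·1! = 576
prefactor² = (2J+1)·Δ·N² = 288/35
  k=3: −1/(3!·1!·1!·1!·0!·0!) = -1/6
  k=4: +1/(4!·0!·0!·0!·1!·1!) = 1/24
Σ = -1/8  ⇒  CG² = 288/35·(-1/8)² = 9/70
CG = −√(9/70) = -0.358569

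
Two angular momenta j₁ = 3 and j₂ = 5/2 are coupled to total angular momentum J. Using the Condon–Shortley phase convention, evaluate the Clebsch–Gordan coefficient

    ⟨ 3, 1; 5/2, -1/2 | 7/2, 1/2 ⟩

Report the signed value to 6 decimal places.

-0.125988

j₁+j₂−J=2  J+j₁−j₂=4  J−j₁+j₂=3  j₁+j₂+J+1=10
(j₁±m₁, j₂±m₂, J±M) = (4,2,2,3,4,3)
P² = 9216/175
sum k=0..2:
  [0] +1/16 = 1/16
  [1] −1/12 = -1/12
  [2] +1/288 = 1/288
S = -5/288
C² = P²·S² = 1/63 ; C = -0.125988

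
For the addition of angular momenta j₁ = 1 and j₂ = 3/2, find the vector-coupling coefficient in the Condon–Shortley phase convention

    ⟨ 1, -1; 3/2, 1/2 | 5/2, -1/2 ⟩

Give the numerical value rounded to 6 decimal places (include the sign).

j₁+j₂−J=0  J+j₁−j₂=2  J−j₁+j₂=3  j₁+j₂+J+1=6
(j₁±m₁, j₂±m₂, J±M) = (0,2,2,1,2,3)
P² = 24/5
sum k=0..0:
  [0] +1/4 = 1/4
S = 1/4
C² = P²·S² = 3/10 ; C = +0.547723

+0.547723  (= +√(3/10))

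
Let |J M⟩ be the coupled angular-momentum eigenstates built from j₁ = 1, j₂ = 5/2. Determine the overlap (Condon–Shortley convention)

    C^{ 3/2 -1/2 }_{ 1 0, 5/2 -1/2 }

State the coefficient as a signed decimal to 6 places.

-0.632456  (= −√(2/5))

√[4·2!0!3!/6! · 1!1!2!3!1!2!] = √(8/5)
  +(−1)^1/∏(1,1,0,1,0,2)! = -1/2  (running -1/2)
⟨..|..⟩ = √(8/5)·(-1/2) = -0.632456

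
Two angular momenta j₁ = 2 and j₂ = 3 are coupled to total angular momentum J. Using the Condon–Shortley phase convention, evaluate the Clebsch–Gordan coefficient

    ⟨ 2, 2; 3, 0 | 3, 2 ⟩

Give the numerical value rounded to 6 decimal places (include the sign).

j₁+j₂−J=2  J+j₁−j₂=2  J−j₁+j₂=4  j₁+j₂+J+1=9
(j₁±m₁, j₂±m₂, J±M) = (4,0,3,3,5,1)
P² = 192
sum k=0..0:
  [0] +1/24 = 1/24
S = 1/24
C² = P²·S² = 1/3 ; C = +0.577350

+0.577350  (= +√(1/3))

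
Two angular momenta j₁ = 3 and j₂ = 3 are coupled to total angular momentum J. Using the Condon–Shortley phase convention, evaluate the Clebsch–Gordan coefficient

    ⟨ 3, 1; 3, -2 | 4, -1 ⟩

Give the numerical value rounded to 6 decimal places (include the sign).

√[9·2!4!4!/11! · 4!2!1!5!3!5!] = √(82944/77)
  +(−1)^0/∏(0,2,2,1,2,3)! = 1/48  (running 1/48)
  +(−1)^1/∏(1,1,1,0,3,4)! = -1/144  (running 1/72)
⟨..|..⟩ = √(82944/77)·(1/72) = +0.455842

+0.455842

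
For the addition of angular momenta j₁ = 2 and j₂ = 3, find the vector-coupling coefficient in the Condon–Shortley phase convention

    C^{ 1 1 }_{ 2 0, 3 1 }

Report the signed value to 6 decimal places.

j₁+j₂−J=4  J+j₁−j₂=0  J−j₁+j₂=2  j₁+j₂+J+1=7
(j₁±m₁, j₂±m₂, J±M) = (2,2,4,2,2,0)
P² = 384/35
sum k=2..2:
  [2] +1/8 = 1/8
S = 1/8
C² = P²·S² = 6/35 ; C = +0.414039

+0.414039  (= +√(6/35))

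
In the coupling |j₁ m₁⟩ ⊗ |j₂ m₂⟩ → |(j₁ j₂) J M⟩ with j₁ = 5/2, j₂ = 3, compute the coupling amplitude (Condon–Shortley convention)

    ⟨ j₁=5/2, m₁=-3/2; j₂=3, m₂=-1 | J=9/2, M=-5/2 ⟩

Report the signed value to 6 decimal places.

√[10·1!4!5!/11! · 1!4!2!4!2!7!] = √(92160/11)
  +(−1)^0/∏(0,1,4,2,0,3)! = 1/288  (running 1/288)
  +(−1)^1/∏(1,0,3,1,1,4)! = -1/144  (running -1/288)
⟨..|..⟩ = √(92160/11)·(-1/288) = -0.317821

−√(10/99) ≈ -0.317821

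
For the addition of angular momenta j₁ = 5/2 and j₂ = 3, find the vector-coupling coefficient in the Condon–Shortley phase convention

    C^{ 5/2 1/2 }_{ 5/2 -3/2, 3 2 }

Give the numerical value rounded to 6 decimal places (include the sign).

triangle: 3!×2!×3!/9! = 72/362880
(j±m)!: 1!×4!×5!×1!×3!×2! = 34560
prefactor² = (2J+1)×Δ×N² = 288/7
  k=2: +1/(2!×1!×2!×3!×0!×0!) = 1/24
  k=3: −1/(3!×0!×1!×2!×1!×1!) = -1/12
Σ = -1/24  ⇒  CG² = 288/7×(-1/24)² = 1/14
CG = −√(1/14) = -0.267261

-0.267261  (= −√(1/14))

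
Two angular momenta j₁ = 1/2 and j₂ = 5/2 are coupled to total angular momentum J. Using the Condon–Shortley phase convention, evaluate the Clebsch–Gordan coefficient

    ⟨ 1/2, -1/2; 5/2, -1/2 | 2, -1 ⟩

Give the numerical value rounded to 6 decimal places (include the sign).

√[5·1!0!4!/6! · 0!1!2!3!1!3!] = √(12)
  +(−1)^1/∏(1,0,0,1,0,3)! = -1/6  (running -1/6)
⟨..|..⟩ = √(12)·(-1/6) = -0.577350

−√(1/3) = -0.577350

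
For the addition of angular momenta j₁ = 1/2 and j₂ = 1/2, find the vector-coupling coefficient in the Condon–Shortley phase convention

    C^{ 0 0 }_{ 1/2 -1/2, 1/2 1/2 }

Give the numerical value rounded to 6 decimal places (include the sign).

−√(1/2) ≈ -0.707107

j₁+j₂−J=1  J+j₁−j₂=0  J−j₁+j₂=0  j₁+j₂+J+1=2
(j₁±m₁, j₂±m₂, J±M) = (0,1,1,0,0,0)
P² = 1/2
sum k=1..1:
  [1] −1/1 = -1
S = -1
C² = P²·S² = 1/2 ; C = -0.707107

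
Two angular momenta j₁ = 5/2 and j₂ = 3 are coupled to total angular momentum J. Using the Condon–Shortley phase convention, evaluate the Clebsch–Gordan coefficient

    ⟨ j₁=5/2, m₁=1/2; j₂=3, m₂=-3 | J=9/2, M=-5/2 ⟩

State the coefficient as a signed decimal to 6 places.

+0.522233  (= +√(3/11))

triangle: 1!*4!*5!/11! = 2880/39916800
(j±m)!: 3!*2!*0!*6!*2!*7! = 87091200
prefactor² = (2J+1)*Δ*N² = 691200/11
  k=0: +1/(0!*1!*2!*0!*2!*5!) = 1/480
Σ = 1/480  ⇒  CG² = 691200/11*1/480² = 3/11
CG = +√(3/11) = +0.522233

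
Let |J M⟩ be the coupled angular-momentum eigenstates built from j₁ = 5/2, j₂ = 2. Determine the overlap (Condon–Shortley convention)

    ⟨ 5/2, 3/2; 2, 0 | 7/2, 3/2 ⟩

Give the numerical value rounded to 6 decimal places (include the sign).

triangle: 1!·4!·3!/9! = 144/362880
(j±m)!: 4!·1!·2!·2!·5!·2! = 23040
prefactor² = (2J+1)·Δ·N² = 512/7
  k=0: +1/(0!·1!·1!·2!·3!·1!) = 1/12
  k=1: −1/(1!·0!·0!·1!·4!·2!) = -1/48
Σ = 1/16  ⇒  CG² = 512/7·1/16² = 2/7
CG = +√(2/7) = +0.534522

+0.534522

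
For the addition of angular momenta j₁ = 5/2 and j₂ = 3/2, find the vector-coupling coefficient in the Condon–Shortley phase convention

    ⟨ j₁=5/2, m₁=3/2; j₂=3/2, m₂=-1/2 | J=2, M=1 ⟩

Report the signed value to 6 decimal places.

triangle: 2!*3!*1!/7! = 12/5040
(j±m)!: 4!*1!*1!*2!*3!*1! = 288
prefactor² = (2J+1)*Δ*N² = 24/7
  k=0: +1/(0!*2!*1!*1!*2!*0!) = 1/4
  k=1: −1/(1!*1!*0!*0!*3!*1!) = -1/6
Σ = 1/12  ⇒  CG² = 24/7*1/12² = 1/42
CG = +√(1/42) = +0.154303

+√(1/42) = +0.154303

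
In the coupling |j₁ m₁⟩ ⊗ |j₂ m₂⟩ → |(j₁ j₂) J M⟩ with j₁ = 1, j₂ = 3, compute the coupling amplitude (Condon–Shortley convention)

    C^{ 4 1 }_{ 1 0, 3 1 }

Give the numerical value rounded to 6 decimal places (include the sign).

+0.731925  (= +√(15/28))

triangle: 0!·2!·6!/9! = 1440/362880
(j±m)!: 1!·1!·4!·2!·5!·3! = 34560
prefactor² = (2J+1)·Δ·N² = 8640/7
  k=0: +1/(0!·0!·1!·4!·1!·2!) = 1/48
Σ = 1/48  ⇒  CG² = 8640/7·1/48² = 15/28
CG = +√(15/28) = +0.731925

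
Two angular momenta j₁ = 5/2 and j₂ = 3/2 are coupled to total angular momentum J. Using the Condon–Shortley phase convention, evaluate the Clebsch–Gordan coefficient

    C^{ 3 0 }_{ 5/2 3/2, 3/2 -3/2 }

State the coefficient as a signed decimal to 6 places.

+√(3/10) = +0.547723

√[7·1!4!2!/8! · 4!1!0!3!3!3!] = √(216/5)
  +(−1)^0/∏(0,1,1,0,3,2)! = 1/12  (running 1/12)
⟨..|..⟩ = √(216/5)·(1/12) = +0.547723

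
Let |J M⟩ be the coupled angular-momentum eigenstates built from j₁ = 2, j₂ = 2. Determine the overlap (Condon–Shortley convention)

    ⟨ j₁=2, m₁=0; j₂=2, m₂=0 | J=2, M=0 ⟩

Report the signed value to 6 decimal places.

j₁+j₂−J=2  J+j₁−j₂=2  J−j₁+j₂=2  j₁+j₂+J+1=7
(j₁±m₁, j₂±m₂, J±M) = (2,2,2,2,2,2)
P² = 32/63
sum k=0..2:
  [0] +1/8 = 1/8
  [1] −1/1 = -1
  [2] +1/8 = 1/8
S = -3/4
C² = P²·S² = 2/7 ; C = -0.534522

-0.534522  (= −√(2/7))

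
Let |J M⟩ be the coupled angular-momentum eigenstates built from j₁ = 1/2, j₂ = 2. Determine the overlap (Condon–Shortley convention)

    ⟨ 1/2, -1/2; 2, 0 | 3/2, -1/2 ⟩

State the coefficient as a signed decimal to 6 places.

-0.632456

j₁+j₂−J=1  J+j₁−j₂=0  J−j₁+j₂=3  j₁+j₂+J+1=5
(j₁±m₁, j₂±m₂, J±M) = (0,1,2,2,1,2)
P² = 8/5
sum k=1..1:
  [1] −1/2 = -1/2
S = -1/2
C² = P²·S² = 2/5 ; C = -0.632456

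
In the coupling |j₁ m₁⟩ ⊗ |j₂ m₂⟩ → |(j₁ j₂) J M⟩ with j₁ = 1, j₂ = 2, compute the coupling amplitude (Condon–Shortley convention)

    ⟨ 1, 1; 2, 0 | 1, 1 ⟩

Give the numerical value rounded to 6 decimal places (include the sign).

j₁+j₂−J=2  J+j₁−j₂=0  J−j₁+j₂=2  j₁+j₂+J+1=5
(j₁±m₁, j₂±m₂, J±M) = (2,0,2,2,2,0)
P² = 8/5
sum k=0..0:
  [0] +1/4 = 1/4
S = 1/4
C² = P²·S² = 1/10 ; C = +0.316228

+0.316228  (= +√(1/10))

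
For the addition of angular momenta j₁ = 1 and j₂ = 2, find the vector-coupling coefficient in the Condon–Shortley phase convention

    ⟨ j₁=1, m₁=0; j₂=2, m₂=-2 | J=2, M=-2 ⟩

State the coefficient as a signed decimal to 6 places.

+√(2/3) = +0.816497

√[5·1!1!3!/6! · 1!1!0!4!0!4!] = √(24)
  +(−1)^0/∏(0,1,1,0,0,3)! = 1/6  (running 1/6)
⟨..|..⟩ = √(24)·(1/6) = +0.816497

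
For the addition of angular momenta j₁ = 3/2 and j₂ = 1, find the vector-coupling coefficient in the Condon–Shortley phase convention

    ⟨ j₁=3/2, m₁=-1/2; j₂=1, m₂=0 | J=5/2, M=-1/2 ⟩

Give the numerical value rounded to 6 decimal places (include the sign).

√[6·0!3!2!/6! · 1!2!1!1!2!3!] = √(12/5)
  +(−1)^0/∏(0,0,2,1,1,1)! = 1/2  (running 1/2)
⟨..|..⟩ = √(12/5)·(1/2) = +0.774597

+√(3/5) ≈ +0.774597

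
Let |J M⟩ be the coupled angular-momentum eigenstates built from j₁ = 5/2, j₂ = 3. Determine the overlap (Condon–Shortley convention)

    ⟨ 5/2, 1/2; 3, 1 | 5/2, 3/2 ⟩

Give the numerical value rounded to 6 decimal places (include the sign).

+0.169031  (= +√(1/35))

√[6·3!2!3!/9! · 3!2!4!2!4!1!] = √(576/35)
  +(−1)^1/∏(1,2,1,3,1,0)! = -1/12  (running -1/12)
  +(−1)^2/∏(2,1,0,2,2,1)! = 1/8  (running 1/24)
⟨..|..⟩ = √(576/35)·(1/24) = +0.169031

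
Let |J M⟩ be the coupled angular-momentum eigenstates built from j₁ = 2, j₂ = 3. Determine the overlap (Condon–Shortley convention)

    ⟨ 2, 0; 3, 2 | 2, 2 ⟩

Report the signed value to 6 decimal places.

triangle: 3!×1!×3!/8! = 36/40320
(j±m)!: 2!×2!×5!×1!×4!×0! = 11520
prefactor² = (2J+1)×Δ×N² = 360/7
  k=2: +1/(2!×1!×0!×3!×1!×0!) = 1/12
Σ = 1/12  ⇒  CG² = 360/7×1/12² = 5/14
CG = +√(5/14) = +0.597614

+√(5/14) ≈ +0.597614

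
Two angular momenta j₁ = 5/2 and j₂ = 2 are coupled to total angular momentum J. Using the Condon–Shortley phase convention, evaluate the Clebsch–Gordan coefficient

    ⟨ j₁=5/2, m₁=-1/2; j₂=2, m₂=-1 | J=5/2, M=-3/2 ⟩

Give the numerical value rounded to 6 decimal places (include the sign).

triangle: 2!×3!×2!/8! = 24/40320
(j±m)!: 2!×3!×1!×3!×1!×4! = 1728
prefactor² = (2J+1)×Δ×N² = 216/35
  k=0: +1/(0!×2!×3!×1!×0!×1!) = 1/12
  k=1: −1/(1!×1!×2!×0!×1!×2!) = -1/4
Σ = -1/6  ⇒  CG² = 216/35×(-1/6)² = 6/35
CG = −√(6/35) = -0.414039

-0.414039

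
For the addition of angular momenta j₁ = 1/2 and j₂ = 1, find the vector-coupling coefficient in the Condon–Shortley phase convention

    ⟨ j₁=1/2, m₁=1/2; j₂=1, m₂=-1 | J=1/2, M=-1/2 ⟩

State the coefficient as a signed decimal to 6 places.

triangle: 1!*0!*1!/3! = 1/6
(j±m)!: 1!*0!*0!*2!*0!*1! = 2
prefactor² = (2J+1)*Δ*N² = 2/3
  k=0: +1/(0!*1!*0!*0!*0!*1!) = 1
Σ = 1  ⇒  CG² = 2/3*1² = 2/3
CG = +√(2/3) = +0.816497

+0.816497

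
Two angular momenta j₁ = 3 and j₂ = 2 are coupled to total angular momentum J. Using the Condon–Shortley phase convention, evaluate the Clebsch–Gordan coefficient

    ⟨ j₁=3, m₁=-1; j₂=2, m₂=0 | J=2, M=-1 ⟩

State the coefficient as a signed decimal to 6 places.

+√(1/7) ≈ +0.377964

triangle: 3!×3!×1!/8! = 36/40320
(j±m)!: 2!×4!×2!×2!×1!×3! = 1152
prefactor² = (2J+1)×Δ×N² = 36/7
  k=1: −1/(1!×2!×3!×1!×0!×0!) = -1/12
  k=2: +1/(2!×1!×2!×0!×1!×1!) = 1/4
Σ = 1/6  ⇒  CG² = 36/7×1/6² = 1/7
CG = +√(1/7) = +0.377964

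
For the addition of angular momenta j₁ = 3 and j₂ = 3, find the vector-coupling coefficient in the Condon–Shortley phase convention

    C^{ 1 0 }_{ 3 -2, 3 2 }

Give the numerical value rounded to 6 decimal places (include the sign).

+0.377964

√[3·5!1!1!/8! · 1!5!5!1!1!1!] = √(900/7)
  +(−1)^4/∏(4,1,1,1,0,0)! = 1/24  (running 1/24)
  +(−1)^5/∏(5,0,0,0,1,1)! = -1/120  (running 1/30)
⟨..|..⟩ = √(900/7)·(1/30) = +0.377964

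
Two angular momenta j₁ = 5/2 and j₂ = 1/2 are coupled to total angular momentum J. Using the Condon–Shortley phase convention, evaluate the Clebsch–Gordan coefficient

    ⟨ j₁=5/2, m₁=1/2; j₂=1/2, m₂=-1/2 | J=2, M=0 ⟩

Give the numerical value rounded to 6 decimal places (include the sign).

j₁+j₂−J=1  J+j₁−j₂=4  J−j₁+j₂=0  j₁+j₂+J+1=6
(j₁±m₁, j₂±m₂, J±M) = (3,2,0,1,2,2)
P² = 8
sum k=0..0:
  [0] +1/4 = 1/4
S = 1/4
C² = P²·S² = 1/2 ; C = +0.707107

+√(1/2) = +0.707107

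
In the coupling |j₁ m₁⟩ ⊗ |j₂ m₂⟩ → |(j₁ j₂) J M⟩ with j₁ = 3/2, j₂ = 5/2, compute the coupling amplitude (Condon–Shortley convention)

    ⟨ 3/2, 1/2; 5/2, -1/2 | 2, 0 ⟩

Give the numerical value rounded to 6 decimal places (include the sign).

−√(1/14) ≈ -0.267261

√[5·2!1!3!/7! · 2!1!2!3!2!2!] = √(8/7)
  +(−1)^0/∏(0,2,1,2,0,1)! = 1/4  (running 1/4)
  +(−1)^1/∏(1,1,0,1,1,2)! = -1/2  (running -1/4)
⟨..|..⟩ = √(8/7)·(-1/4) = -0.267261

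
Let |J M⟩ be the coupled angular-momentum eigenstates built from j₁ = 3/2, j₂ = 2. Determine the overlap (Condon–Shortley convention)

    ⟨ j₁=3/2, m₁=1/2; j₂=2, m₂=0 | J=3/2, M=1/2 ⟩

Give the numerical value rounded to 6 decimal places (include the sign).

-0.447214  (= −√(1/5))

j₁+j₂−J=2  J+j₁−j₂=1  J−j₁+j₂=2  j₁+j₂+J+1=6
(j₁±m₁, j₂±m₂, J±M) = (2,1,2,2,2,1)
P² = 16/45
sum k=0..1:
  [0] +1/4 = 1/4
  [1] −1/1 = -1
S = -3/4
C² = P²·S² = 1/5 ; C = -0.447214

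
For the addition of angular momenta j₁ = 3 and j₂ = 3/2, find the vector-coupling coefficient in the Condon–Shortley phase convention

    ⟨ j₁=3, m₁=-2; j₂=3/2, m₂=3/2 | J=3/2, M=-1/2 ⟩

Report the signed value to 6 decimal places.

√[4·3!3!0!/7! · 1!5!3!0!1!2!] = √(288/7)
  +(−1)^3/∏(3,0,2,0,1,0)! = -1/12  (running -1/12)
⟨..|..⟩ = √(288/7)·(-1/12) = -0.534522

−√(2/7) ≈ -0.534522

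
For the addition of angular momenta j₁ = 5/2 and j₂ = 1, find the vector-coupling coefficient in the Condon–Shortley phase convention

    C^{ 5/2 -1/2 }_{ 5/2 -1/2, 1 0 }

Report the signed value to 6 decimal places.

j₁+j₂−J=1  J+j₁−j₂=4  J−j₁+j₂=1  j₁+j₂+J+1=7
(j₁±m₁, j₂±m₂, J±M) = (2,3,1,1,2,3)
P² = 144/35
sum k=0..1:
  [0] +1/6 = 1/6
  [1] −1/4 = -1/4
S = -1/12
C² = P²·S² = 1/35 ; C = -0.169031

-0.169031  (= −√(1/35))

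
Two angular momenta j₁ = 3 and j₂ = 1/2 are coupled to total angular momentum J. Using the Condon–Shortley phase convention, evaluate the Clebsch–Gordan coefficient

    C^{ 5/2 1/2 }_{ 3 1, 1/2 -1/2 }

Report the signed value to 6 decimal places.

+√(4/7) = +0.755929

√[6·1!5!0!/7! · 4!2!0!1!3!2!] = √(576/7)
  +(−1)^0/∏(0,1,2,0,3,0)! = 1/12  (running 1/12)
⟨..|..⟩ = √(576/7)·(1/12) = +0.755929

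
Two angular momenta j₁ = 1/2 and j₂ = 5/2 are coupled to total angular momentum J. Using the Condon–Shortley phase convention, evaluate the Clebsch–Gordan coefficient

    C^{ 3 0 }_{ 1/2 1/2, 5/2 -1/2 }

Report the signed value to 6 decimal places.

√[7·0!1!5!/7! · 1!0!2!3!3!3!] = √(72)
  +(−1)^0/∏(0,0,0,2,1,3)! = 1/12  (running 1/12)
⟨..|..⟩ = √(72)·(1/12) = +0.707107

+0.707107  (= +√(1/2))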